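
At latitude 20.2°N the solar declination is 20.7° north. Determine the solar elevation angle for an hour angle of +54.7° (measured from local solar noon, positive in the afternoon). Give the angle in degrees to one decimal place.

cos θ_z = sin φ sin δ + cos φ cos δ cos H = (0.3453)(0.3535) + (0.9385)(0.9354)(0.5779) = 0.6294.
θ_z = arccos(0.6294) = 50.99°, so the elevation is 90° − 50.99° = 39.01°.

39.0°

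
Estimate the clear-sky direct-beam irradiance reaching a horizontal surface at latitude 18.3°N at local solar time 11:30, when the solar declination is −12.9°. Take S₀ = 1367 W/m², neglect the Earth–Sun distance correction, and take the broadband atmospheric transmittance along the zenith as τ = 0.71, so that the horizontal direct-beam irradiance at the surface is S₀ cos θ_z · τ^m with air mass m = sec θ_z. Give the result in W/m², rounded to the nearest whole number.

Hour angle H = 15° × (11.5 − 12) = -7.50°.
cos θ_z = sin(18.3°) sin(-12.9°) + cos(18.3°) cos(-12.9°) cos(-7.50°) = -0.0701 + 0.9175 = 0.8474.
Air mass m = 1/cos θ_z = 1/0.8474 = 1.180; τ^m = 0.71^1.180 = 0.6676.
Surface direct beam = 1367 × 0.8474 × 0.6676 = 773.35 W/m².

773 W/m²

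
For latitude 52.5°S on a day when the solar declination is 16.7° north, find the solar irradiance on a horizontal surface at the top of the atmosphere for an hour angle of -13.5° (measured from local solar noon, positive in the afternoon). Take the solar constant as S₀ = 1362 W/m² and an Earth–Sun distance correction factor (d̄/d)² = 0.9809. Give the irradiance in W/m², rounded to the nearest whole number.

cos θ_z = sin φ sin δ + cos φ cos δ cos H = (-0.7934)(0.2874) + (0.6088)(0.9578)(0.9724) = 0.3390.
Top-of-atmosphere irradiance = S₀ (d̄/d)² cos θ_z = 1362 × 0.9809 × 0.3390 = 452.90 W/m².

453 W/m²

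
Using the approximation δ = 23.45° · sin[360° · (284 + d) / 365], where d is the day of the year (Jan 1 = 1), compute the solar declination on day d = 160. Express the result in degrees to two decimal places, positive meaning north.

+22.93°

360 × (284 + 160) / 365 = 437.918°; sin(437.918°) = 0.9778.
δ = 23.45 × 0.9778 = 22.929° ≈ +22.93°.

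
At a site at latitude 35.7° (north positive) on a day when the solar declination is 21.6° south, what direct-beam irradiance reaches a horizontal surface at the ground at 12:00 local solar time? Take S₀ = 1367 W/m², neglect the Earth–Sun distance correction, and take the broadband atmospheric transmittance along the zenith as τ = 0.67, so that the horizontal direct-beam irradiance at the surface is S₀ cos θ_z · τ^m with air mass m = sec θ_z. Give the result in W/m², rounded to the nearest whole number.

352 W/m²

Hour angle H = 15° × (12 − 12) = 0.00°.
With φ = 35.7°, δ = -21.6°, H = 0.00°: sin φ sin δ = -0.2148, cos φ cos δ cos H = 0.7551, so cos θ_z = 0.5403.
Air mass m = 1/cos θ_z = 1/0.5403 = 1.851; τ^m = 0.67^1.851 = 0.4765.
Surface direct beam = 1367 × 0.5403 × 0.4765 = 351.94 W/m².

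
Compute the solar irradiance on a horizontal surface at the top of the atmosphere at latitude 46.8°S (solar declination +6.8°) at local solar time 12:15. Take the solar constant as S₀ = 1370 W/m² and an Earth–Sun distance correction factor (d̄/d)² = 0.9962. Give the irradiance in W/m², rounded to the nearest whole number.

808 W/m²

Hour angle H = 15° × (12.25 − 12) = 3.75°.
cos θ_z = sin(-46.8°) sin(6.8°) + cos(-46.8°) cos(6.8°) cos(3.75°) = -0.0863 + 0.6783 = 0.5920.
Top-of-atmosphere irradiance = S₀ (d̄/d)² cos θ_z = 1370 × 0.9962 × 0.5920 = 807.96 W/m².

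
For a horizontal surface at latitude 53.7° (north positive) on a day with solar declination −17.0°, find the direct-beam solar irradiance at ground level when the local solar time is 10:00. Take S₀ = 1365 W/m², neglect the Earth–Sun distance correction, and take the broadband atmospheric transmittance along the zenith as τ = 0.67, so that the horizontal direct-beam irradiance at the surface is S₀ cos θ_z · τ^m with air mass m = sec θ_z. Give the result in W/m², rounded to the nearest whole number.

Hour angle H = 15° × (10 − 12) = -30.00°.
With φ = 53.7°, δ = -17.0°, H = -30.00°: sin φ sin δ = -0.2356, cos φ cos δ cos H = 0.4903, so cos θ_z = 0.2547.
Air mass m = 1/cos θ_z = 1/0.2547 = 3.926; τ^m = 0.67^3.926 = 0.2076.
Surface direct beam = 1365 × 0.2547 × 0.2076 = 72.18 W/m².

72 W/m²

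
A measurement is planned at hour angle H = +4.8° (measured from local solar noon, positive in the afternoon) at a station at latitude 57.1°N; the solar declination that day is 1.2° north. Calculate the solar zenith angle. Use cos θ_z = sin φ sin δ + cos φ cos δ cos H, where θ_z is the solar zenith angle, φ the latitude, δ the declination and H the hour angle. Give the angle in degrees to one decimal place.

With φ = 57.1°, δ = 1.2°, H = 4.80°: sin φ sin δ = 0.0176, cos φ cos δ cos H = 0.5412, so cos θ_z = 0.5588.
θ_z = arccos(0.5588) = 56.03°.

56.0°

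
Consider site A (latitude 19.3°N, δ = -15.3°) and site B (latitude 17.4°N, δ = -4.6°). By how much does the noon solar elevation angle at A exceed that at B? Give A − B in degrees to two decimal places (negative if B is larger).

-12.60°

A: 90° − |19.3 − (-15.3)| = 55.40°.
B: 90° − |17.4 − (-4.6)| = 68.00°.
A − B = 55.40 − 68.00 = -12.60°.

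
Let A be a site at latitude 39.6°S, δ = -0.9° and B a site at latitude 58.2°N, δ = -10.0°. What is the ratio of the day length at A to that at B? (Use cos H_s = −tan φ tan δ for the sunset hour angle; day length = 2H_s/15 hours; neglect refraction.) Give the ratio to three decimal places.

1.235

A: H_s = arccos(−tan -39.6° · tan -0.9°) = 90.74°, so 2H_s/15 = 12.0987 h.
B: H_s = arccos(−tan 58.2° · tan -10.0°) = 73.48°, so 2H_s/15 = 9.7973 h.
Ratio A/B = 12.0987 / 9.7973 = 1.2349.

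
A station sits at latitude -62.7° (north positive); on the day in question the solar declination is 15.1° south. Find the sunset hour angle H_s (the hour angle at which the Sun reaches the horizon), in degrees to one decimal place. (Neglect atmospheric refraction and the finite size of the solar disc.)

121.5°

The sunset hour angle satisfies cos H_s = −tan φ tan δ = -0.5228, giving H_s = 121.52°.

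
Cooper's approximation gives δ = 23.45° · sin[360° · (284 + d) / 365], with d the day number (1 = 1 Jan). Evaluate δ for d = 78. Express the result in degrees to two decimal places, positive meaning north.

-1.21°

360 × (284 + 78) / 365 = 357.041°; sin(357.041°) = -0.0516.
δ = 23.45 × -0.0516 = -1.210° ≈ -1.21°.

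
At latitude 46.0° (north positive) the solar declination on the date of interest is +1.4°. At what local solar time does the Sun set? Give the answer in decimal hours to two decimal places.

18.10 h

−tan φ tan δ = −(1.0355)(0.0244) = -0.0253; H_s = arccos(-0.0253) = 91.45°.
Sunset is at 12 + H_s/15 = 12 + 6.097 = 18.097 h local solar time.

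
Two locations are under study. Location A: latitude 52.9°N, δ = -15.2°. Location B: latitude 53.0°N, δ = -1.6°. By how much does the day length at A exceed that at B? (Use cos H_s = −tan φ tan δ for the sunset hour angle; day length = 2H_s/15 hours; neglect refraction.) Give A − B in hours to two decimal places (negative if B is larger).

-2.52 h

A: H_s = arccos(−tan 52.9° · tan -15.2°) = 68.95°, so 2H_s/15 = 9.1933 h.
B: H_s = arccos(−tan 53.0° · tan -1.6°) = 87.88°, so 2H_s/15 = 11.7173 h.
A − B = 9.1933 − 11.7173 = -2.5240 h.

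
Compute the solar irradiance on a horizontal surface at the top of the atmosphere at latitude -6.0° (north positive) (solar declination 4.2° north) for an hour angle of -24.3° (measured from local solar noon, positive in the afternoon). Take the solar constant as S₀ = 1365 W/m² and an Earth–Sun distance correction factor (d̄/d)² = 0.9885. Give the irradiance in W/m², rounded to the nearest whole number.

1209 W/m²

With φ = -6.0°, δ = 4.2°, H = -24.30°: sin φ sin δ = -0.0077, cos φ cos δ cos H = 0.9040, so cos θ_z = 0.8963.
Top-of-atmosphere irradiance = S₀ (d̄/d)² cos θ_z = 1365 × 0.9885 × 0.8963 = 1209.38 W/m².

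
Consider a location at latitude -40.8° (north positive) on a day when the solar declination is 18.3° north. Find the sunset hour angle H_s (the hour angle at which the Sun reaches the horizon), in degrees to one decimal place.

73.4°

−tan φ tan δ = −(-0.8632)(0.3307) = 0.2855; H_s = arccos(0.2855) = 73.41°.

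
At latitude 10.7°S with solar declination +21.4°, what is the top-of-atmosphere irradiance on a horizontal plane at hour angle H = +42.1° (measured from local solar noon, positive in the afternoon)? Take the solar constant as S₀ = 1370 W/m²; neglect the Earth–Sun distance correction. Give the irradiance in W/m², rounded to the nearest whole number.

cos θ_z = sin(-10.7°) sin(21.4°) + cos(-10.7°) cos(21.4°) cos(42.10°) = -0.0677 + 0.6788 = 0.6111.
Top-of-atmosphere irradiance = S₀ cos θ_z = 1370 × 0.6111 = 837.21 W/m².

837 W/m²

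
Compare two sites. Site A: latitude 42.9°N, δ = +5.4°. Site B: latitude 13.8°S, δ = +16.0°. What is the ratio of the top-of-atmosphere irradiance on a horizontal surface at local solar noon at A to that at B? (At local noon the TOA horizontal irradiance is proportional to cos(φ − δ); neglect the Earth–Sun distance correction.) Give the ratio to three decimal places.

0.914

A: cos θ_z = cos(42.9° − (5.4°)) = 0.7934.
B: cos θ_z = cos(-13.8° − (16.0°)) = 0.8678.
Ratio A/B = 0.7934 / 0.8678 = 0.9143.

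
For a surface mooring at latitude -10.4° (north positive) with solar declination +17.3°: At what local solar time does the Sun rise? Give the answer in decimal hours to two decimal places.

−tan φ tan δ = −(-0.1835)(0.3115) = 0.0572; H_s = arccos(0.0572) = 86.72°.
Sunrise is at 12 − H_s/15 = 12 − 5.781 = 6.219 h local solar time.

6.22 h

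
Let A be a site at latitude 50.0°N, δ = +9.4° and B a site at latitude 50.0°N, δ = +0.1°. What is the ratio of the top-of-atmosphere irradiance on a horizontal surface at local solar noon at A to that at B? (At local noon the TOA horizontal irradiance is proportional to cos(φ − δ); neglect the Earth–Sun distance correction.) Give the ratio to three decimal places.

A: cos θ_z = cos(50.0° − (9.4°)) = 0.7593.
B: cos θ_z = cos(50.0° − (0.1°)) = 0.6441.
Ratio A/B = 0.7593 / 0.6441 = 1.1789.

1.179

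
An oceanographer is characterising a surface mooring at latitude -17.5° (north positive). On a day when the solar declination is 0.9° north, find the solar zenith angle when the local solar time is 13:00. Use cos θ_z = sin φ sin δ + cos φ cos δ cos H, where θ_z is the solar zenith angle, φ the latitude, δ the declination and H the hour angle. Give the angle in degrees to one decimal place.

Hour angle H = 15° × (13 − 12) = 15.00°.
cos θ_z = sin φ sin δ + cos φ cos δ cos H = (-0.3007)(0.0157) + (0.9537)(0.9999)(0.9659) = 0.9164.
θ_z = arccos(0.9164) = 23.59°.

23.6°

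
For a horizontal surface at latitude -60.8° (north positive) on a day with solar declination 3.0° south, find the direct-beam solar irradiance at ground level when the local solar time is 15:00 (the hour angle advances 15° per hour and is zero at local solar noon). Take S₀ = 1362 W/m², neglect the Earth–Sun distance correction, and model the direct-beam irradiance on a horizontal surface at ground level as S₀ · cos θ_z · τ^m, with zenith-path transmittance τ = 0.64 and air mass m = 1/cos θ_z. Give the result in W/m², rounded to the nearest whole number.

169 W/m²

Hour angle H = 15° × (15 − 12) = 45.00°.
With φ = -60.8°, δ = -3.0°, H = 45.00°: sin φ sin δ = 0.0457, cos φ cos δ cos H = 0.3445, so cos θ_z = 0.3902.
Air mass m = 1/cos θ_z = 1/0.3902 = 2.563; τ^m = 0.64^2.563 = 0.3186.
Surface direct beam = 1362 × 0.3902 × 0.3186 = 169.32 W/m².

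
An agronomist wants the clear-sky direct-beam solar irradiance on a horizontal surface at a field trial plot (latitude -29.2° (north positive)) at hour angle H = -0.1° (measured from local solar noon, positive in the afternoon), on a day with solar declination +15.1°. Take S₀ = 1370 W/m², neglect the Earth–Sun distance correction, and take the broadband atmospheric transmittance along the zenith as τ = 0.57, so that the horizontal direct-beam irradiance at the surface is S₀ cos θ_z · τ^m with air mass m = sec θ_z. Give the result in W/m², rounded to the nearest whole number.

cos θ_z = sin(-29.2°) sin(15.1°) + cos(-29.2°) cos(15.1°) cos(-0.10°) = -0.1271 + 0.8428 = 0.7157.
Air mass m = 1/cos θ_z = 1/0.7157 = 1.397; τ^m = 0.57^1.397 = 0.4560.
Surface direct beam = 1370 × 0.7157 × 0.4560 = 447.11 W/m².

447 W/m²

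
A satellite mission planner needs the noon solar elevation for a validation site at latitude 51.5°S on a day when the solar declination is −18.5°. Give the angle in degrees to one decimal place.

At local solar noon the hour angle is zero, so the elevation is 90° − |φ − δ| = 90° − |-51.5° − (-18.5°)| = 90° − 33.0° = 57.0°.

57.0°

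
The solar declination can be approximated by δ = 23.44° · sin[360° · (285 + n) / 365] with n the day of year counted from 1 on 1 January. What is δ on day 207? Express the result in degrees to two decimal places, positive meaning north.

+19.14°

360 × (285 + 207) / 365 = 485.260°; sin(485.260°) = 0.8165.
δ = 23.44 × 0.8165 = 19.139° ≈ +19.14°.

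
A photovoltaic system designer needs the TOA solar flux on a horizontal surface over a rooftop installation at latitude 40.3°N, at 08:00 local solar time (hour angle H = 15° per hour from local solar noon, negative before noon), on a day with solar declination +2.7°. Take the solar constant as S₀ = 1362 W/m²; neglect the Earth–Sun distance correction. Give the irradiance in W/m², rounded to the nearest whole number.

Hour angle H = 15° × (8 − 12) = -60.00°.
With φ = 40.3°, δ = 2.7°, H = -60.00°: sin φ sin δ = 0.0305, cos φ cos δ cos H = 0.3809, so cos θ_z = 0.4114.
Top-of-atmosphere irradiance = S₀ cos θ_z = 1362 × 0.4114 = 560.33 W/m².

560 W/m²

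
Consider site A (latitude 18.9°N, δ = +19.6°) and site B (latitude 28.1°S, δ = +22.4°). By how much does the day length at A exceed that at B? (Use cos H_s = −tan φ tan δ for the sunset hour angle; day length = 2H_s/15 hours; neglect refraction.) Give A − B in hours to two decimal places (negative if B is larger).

A: H_s = arccos(−tan 18.9° · tan 19.6°) = 97.00°, so 2H_s/15 = 12.9333 h.
B: H_s = arccos(−tan -28.1° · tan 22.4°) = 77.29°, so 2H_s/15 = 10.3053 h.
A − B = 12.9333 − 10.3053 = 2.6280 h.

+2.63 h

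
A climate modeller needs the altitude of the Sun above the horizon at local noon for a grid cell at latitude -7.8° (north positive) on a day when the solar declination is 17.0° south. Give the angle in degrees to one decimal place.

80.8°

At local solar noon the hour angle is zero, so the elevation is 90° − |φ − δ| = 90° − |-7.8° − (-17.0°)| = 90° − 9.2° = 80.8°.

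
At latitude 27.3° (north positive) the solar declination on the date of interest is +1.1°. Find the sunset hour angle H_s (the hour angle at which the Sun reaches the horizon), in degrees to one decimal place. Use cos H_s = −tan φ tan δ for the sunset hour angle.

−tan φ tan δ = −(0.5161)(0.0192) = -0.0099; H_s = arccos(-0.0099) = 90.57°.

90.6°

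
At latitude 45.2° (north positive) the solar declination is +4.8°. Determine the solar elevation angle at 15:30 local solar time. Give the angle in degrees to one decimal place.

Hour angle H = 15° × (15.5 − 12) = 52.50°.
cos θ_z = sin(45.2°) sin(4.8°) + cos(45.2°) cos(4.8°) cos(52.50°) = 0.0594 + 0.4274 = 0.4868.
θ_z = arccos(0.4868) = 60.87°, so the elevation is 90° − 60.87° = 29.13°.

29.1°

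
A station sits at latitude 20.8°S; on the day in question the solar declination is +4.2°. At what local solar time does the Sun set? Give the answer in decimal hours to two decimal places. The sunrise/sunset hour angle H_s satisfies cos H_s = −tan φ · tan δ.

17.89 h

The sunset hour angle satisfies cos H_s = −tan φ tan δ = 0.0279, giving H_s = 88.40°.
Sunset is at 12 + H_s/15 = 12 + 5.893 = 17.893 h local solar time.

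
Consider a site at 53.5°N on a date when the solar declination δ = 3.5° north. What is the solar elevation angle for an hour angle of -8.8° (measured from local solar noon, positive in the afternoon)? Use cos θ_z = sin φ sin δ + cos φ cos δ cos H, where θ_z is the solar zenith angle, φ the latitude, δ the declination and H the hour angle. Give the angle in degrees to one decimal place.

cos θ_z = sin φ sin δ + cos φ cos δ cos H = (0.8039)(0.0610) + (0.5948)(0.9981)(0.9882) = 0.6357.
θ_z = arccos(0.6357) = 50.53°, so the elevation is 90° − 50.53° = 39.47°.

39.5°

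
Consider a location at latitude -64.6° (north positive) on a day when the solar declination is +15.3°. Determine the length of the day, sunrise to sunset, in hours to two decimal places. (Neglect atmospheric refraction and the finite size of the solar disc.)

cos H_s = −tan(-64.6°) · tan(15.3°) = 0.5761, so H_s = arccos(0.5761) = 54.82°.
Day length = 2 H_s / 15° h⁻¹ = 109.64° / 15 = 7.309 h.

7.31 hours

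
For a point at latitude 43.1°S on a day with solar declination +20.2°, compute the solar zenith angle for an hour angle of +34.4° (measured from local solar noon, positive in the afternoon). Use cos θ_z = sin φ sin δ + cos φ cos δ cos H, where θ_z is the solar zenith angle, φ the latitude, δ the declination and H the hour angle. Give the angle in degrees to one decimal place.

cos θ_z = sin φ sin δ + cos φ cos δ cos H = (-0.6833)(0.3453) + (0.7302)(0.9385)(0.8251) = 0.3295.
θ_z = arccos(0.3295) = 70.76°.

70.8°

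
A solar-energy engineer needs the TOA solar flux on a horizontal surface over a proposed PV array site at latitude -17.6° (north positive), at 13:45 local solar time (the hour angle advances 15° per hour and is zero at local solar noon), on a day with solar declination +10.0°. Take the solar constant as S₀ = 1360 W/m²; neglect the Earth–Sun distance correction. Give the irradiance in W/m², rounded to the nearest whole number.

Hour angle H = 15° × (13.75 − 12) = 26.25°.
With φ = -17.6°, δ = 10.0°, H = 26.25°: sin φ sin δ = -0.0525, cos φ cos δ cos H = 0.8419, so cos θ_z = 0.7894.
Top-of-atmosphere irradiance = S₀ cos θ_z = 1360 × 0.7894 = 1073.58 W/m².

1074 W/m²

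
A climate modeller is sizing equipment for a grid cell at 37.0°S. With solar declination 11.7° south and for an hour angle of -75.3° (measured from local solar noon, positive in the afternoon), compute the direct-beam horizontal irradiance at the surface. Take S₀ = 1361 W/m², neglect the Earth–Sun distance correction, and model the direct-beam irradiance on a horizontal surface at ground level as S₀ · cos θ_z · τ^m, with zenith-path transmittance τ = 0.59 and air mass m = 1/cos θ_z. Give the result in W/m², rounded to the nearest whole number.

cos θ_z = sin φ sin δ + cos φ cos δ cos H = (-0.6018)(-0.2028) + (0.7986)(0.9792)(0.2538) = 0.3205.
Air mass m = 1/cos θ_z = 1/0.3205 = 3.120; τ^m = 0.59^3.120 = 0.1928.
Surface direct beam = 1361 × 0.3205 × 0.1928 = 84.10 W/m².

84 W/m²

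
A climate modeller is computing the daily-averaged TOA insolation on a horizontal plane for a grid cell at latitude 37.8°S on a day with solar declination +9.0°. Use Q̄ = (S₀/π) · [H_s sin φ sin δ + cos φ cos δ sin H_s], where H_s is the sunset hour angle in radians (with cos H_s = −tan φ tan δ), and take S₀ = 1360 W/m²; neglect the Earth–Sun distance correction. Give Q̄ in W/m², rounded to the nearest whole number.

275 W/m²

cos H_s = −tan(-37.8°) · tan(9.0°) = 0.1229, so H_s = arccos(0.1229) = 82.94°. In radians, H_s = 1.4476.
H_s sin φ sin δ = 1.4476 × -0.6129 × 0.1564 = -0.1388.
cos φ cos δ sin H_s = 0.7902 × 0.9877 × 0.9924 = 0.7745.
Q̄ = (1360/π) × (-0.1388 + 0.7745) = 432.90 × 0.6357 = 275.19 W/m².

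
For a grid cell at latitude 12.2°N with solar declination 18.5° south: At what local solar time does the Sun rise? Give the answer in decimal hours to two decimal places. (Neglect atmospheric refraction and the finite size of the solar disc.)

cos H_s = −tan(12.2°) · tan(-18.5°) = 0.0723, so H_s = arccos(0.0723) = 85.85°.
Sunrise is at 12 − H_s/15 = 12 − 5.723 = 6.277 h local solar time.

6.28 h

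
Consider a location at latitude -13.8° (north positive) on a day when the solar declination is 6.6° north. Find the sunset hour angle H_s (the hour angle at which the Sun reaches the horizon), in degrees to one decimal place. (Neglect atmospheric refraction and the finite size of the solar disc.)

cos H_s = −tan(-13.8°) · tan(6.6°) = 0.0284, so H_s = arccos(0.0284) = 88.37°.

88.4°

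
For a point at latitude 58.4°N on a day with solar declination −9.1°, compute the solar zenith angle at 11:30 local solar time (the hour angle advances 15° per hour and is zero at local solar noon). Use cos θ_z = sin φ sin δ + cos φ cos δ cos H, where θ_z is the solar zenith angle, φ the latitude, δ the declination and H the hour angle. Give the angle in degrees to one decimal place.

Hour angle H = 15° × (11.5 − 12) = -7.50°.
cos θ_z = sin φ sin δ + cos φ cos δ cos H = (0.8517)(-0.1582) + (0.5240)(0.9874)(0.9914) = 0.3782.
θ_z = arccos(0.3782) = 67.78°.

67.8°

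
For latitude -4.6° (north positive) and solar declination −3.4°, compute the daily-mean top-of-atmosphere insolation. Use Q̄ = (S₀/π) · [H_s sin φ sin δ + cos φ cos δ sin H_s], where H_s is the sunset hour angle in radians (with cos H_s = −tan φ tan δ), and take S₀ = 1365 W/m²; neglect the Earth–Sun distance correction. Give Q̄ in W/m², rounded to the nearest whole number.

436 W/m²

The sunset hour angle satisfies cos H_s = −tan φ tan δ = -0.0048, giving H_s = 90.28°. In radians, H_s = 1.5757.
H_s sin φ sin δ = 1.5757 × -0.0802 × -0.0593 = 0.0075.
cos φ cos δ sin H_s = 0.9968 × 0.9982 × 1.0000 = 0.9950.
Q̄ = (1365/π) × (0.0075 + 0.9950) = 434.49 × 1.0025 = 435.58 W/m².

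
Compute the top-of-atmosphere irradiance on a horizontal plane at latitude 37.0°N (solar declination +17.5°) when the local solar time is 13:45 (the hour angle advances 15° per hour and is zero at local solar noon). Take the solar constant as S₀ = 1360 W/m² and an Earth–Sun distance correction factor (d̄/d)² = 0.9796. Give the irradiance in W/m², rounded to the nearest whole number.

1151 W/m²

Hour angle H = 15° × (13.75 − 12) = 26.25°.
cos θ_z = sin φ sin δ + cos φ cos δ cos H = (0.6018)(0.3007) + (0.7986)(0.9537)(0.8969) = 0.8641.
Top-of-atmosphere irradiance = S₀ (d̄/d)² cos θ_z = 1360 × 0.9796 × 0.8641 = 1151.20 W/m².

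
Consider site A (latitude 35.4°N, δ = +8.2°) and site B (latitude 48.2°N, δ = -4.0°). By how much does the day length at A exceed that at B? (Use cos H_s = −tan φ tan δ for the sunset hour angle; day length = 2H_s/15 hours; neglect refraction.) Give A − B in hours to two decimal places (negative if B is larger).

+1.38 h

A: H_s = arccos(−tan 35.4° · tan 8.2°) = 95.88°, so 2H_s/15 = 12.7840 h.
B: H_s = arccos(−tan 48.2° · tan -4.0°) = 85.51°, so 2H_s/15 = 11.4013 h.
A − B = 12.7840 − 11.4013 = 1.3827 h.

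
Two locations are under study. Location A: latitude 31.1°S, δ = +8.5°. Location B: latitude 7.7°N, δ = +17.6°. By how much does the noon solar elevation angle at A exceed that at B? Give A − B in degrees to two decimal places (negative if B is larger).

A: 90° − |-31.1 − (8.5)| = 50.40°.
B: 90° − |7.7 − (17.6)| = 80.10°.
A − B = 50.40 − 80.10 = -29.70°.

-29.70°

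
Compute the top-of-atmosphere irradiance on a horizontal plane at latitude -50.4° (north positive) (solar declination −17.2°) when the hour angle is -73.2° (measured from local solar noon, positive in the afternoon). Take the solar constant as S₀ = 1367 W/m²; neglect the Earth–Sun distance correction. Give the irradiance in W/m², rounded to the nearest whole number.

cos θ_z = sin(-50.4°) sin(-17.2°) + cos(-50.4°) cos(-17.2°) cos(-73.20°) = 0.2278 + 0.1760 = 0.4038.
Top-of-atmosphere irradiance = S₀ cos θ_z = 1367 × 0.4038 = 551.99 W/m².

552 W/m²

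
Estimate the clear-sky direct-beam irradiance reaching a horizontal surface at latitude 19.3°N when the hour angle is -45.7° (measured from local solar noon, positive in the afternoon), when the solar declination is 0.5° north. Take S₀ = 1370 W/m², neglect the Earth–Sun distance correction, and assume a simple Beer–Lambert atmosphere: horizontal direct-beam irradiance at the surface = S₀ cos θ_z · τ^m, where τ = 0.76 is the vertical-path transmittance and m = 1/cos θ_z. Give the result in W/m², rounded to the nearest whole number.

599 W/m²

With φ = 19.3°, δ = 0.5°, H = -45.70°: sin φ sin δ = 0.0029, cos φ cos δ cos H = 0.6591, so cos θ_z = 0.6620.
Air mass m = 1/cos θ_z = 1/0.6620 = 1.511; τ^m = 0.76^1.511 = 0.6606.
Surface direct beam = 1370 × 0.6620 × 0.6606 = 599.12 W/m².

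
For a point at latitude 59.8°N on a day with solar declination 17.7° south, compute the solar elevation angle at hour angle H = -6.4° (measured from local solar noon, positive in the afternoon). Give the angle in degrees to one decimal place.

12.3°

With φ = 59.8°, δ = -17.7°, H = -6.40°: sin φ sin δ = -0.2628, cos φ cos δ cos H = 0.4762, so cos θ_z = 0.2134.
θ_z = arccos(0.2134) = 77.68°, so the elevation is 90° − 77.68° = 12.32°.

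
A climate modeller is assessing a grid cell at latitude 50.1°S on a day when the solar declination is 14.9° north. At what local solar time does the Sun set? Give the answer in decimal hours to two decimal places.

The sunset hour angle satisfies cos H_s = −tan φ tan δ = 0.3182, giving H_s = 71.45°.
Sunset is at 12 + H_s/15 = 12 + 4.763 = 16.763 h local solar time.

16.76 h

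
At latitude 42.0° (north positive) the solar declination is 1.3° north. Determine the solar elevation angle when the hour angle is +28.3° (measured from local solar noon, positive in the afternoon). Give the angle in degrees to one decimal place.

42.0°

cos θ_z = sin(42.0°) sin(1.3°) + cos(42.0°) cos(1.3°) cos(28.30°) = 0.0152 + 0.6542 = 0.6694.
θ_z = arccos(0.6694) = 47.98°, so the elevation is 90° − 47.98° = 42.02°.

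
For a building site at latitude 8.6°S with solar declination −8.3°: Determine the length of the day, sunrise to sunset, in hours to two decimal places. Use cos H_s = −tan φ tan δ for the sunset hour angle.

−tan φ tan δ = −(-0.1512)(-0.1459) = -0.0221; H_s = arccos(-0.0221) = 91.27°.
Day length = 2 H_s / 15° h⁻¹ = 182.54° / 15 = 12.169 h.

12.17 hours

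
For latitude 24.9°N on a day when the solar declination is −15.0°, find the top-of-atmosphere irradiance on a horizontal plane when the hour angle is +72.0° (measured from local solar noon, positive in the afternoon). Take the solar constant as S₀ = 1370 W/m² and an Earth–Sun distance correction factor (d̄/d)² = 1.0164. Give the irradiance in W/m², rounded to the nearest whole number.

225 W/m²

With φ = 24.9°, δ = -15.0°, H = 72.00°: sin φ sin δ = -0.1090, cos φ cos δ cos H = 0.2707, so cos θ_z = 0.1617.
Top-of-atmosphere irradiance = S₀ (d̄/d)² cos θ_z = 1370 × 1.0164 × 0.1617 = 225.16 W/m².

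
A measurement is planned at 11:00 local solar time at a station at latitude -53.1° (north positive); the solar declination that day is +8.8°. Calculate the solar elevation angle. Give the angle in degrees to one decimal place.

Hour angle H = 15° × (11 − 12) = -15.00°.
cos θ_z = sin φ sin δ + cos φ cos δ cos H = (-0.7997)(0.1530) + (0.6004)(0.9882)(0.9659) = 0.4507.
θ_z = arccos(0.4507) = 63.21°, so the elevation is 90° − 63.21° = 26.79°.

26.8°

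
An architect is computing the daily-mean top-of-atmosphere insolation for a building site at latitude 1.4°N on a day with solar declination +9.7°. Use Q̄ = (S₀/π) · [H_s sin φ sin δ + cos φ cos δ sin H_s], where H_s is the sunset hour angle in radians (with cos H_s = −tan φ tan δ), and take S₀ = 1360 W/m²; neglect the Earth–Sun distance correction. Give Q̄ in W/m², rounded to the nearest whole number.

429 W/m²

cos H_s = −tan(1.4°) · tan(9.7°) = -0.0042, so H_s = arccos(-0.0042) = 90.24°. In radians, H_s = 1.5750.
H_s sin φ sin δ = 1.5750 × 0.0244 × 0.1685 = 0.0065.
cos φ cos δ sin H_s = 0.9997 × 0.9857 × 1.0000 = 0.9854.
Q̄ = (1360/π) × (0.0065 + 0.9854) = 432.90 × 0.9919 = 429.39 W/m².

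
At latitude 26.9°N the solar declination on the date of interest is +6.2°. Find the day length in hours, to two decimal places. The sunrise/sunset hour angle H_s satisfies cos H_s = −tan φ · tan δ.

The sunset hour angle satisfies cos H_s = −tan φ tan δ = -0.0551, giving H_s = 93.16°.
Day length = 2 H_s / 15° h⁻¹ = 186.32° / 15 = 12.421 h.

12.42 hours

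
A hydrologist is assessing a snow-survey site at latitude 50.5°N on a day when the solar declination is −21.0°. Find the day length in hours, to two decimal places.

8.30 hours

cos H_s = −tan(50.5°) · tan(-21.0°) = 0.4657, so H_s = arccos(0.4657) = 62.24°.
Day length = 2 H_s / 15° h⁻¹ = 124.48° / 15 = 8.299 h.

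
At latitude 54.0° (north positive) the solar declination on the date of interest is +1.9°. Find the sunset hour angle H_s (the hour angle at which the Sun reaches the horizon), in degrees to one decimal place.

cos H_s = −tan(54.0°) · tan(1.9°) = -0.0457, so H_s = arccos(-0.0457) = 92.62°.

92.6°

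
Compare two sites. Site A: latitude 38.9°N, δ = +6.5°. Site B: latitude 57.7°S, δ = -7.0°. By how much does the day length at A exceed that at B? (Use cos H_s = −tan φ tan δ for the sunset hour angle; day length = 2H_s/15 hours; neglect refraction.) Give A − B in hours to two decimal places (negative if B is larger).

A: H_s = arccos(−tan 38.9° · tan 6.5°) = 95.27°, so 2H_s/15 = 12.7027 h.
B: H_s = arccos(−tan -57.7° · tan -7.0°) = 101.20°, so 2H_s/15 = 13.4933 h.
A − B = 12.7027 − 13.4933 = -0.7906 h.

-0.79 h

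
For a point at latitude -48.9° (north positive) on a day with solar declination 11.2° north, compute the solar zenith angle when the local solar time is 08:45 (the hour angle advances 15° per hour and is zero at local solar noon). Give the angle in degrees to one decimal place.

Hour angle H = 15° × (8.75 − 12) = -48.75°.
cos θ_z = sin φ sin δ + cos φ cos δ cos H = (-0.7536)(0.1942) + (0.6574)(0.9810)(0.6593) = 0.2788.
θ_z = arccos(0.2788) = 73.81°.

73.8°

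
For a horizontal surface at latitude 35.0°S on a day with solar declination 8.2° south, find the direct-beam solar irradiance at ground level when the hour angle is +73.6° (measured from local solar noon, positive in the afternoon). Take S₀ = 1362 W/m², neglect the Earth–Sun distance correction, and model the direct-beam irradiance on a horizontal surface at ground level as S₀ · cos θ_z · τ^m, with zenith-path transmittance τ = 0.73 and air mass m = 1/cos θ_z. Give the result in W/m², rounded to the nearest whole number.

With φ = -35.0°, δ = -8.2°, H = 73.60°: sin φ sin δ = 0.0818, cos φ cos δ cos H = 0.2289, so cos θ_z = 0.3107.
Air mass m = 1/cos θ_z = 1/0.3107 = 3.219; τ^m = 0.73^3.219 = 0.3631.
Surface direct beam = 1362 × 0.3107 × 0.3631 = 153.65 W/m².

154 W/m²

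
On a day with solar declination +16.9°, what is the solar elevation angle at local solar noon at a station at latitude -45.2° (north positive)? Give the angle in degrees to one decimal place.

27.9°

At local solar noon the hour angle is zero, so the elevation is 90° − |φ − δ| = 90° − |-45.2° − (16.9°)| = 90° − 62.1° = 27.9°.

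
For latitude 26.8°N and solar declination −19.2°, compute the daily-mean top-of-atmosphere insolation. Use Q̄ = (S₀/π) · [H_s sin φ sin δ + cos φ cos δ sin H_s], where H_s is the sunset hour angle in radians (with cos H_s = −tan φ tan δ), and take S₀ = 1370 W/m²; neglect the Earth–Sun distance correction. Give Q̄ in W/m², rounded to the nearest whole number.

−tan φ tan δ = −(0.5051)(-0.3482) = 0.1759; H_s = arccos(0.1759) = 79.87°. In radians, H_s = 1.3940.
H_s sin φ sin δ = 1.3940 × 0.4509 × -0.3289 = -0.2067.
cos φ cos δ sin H_s = 0.8926 × 0.9444 × 0.9844 = 0.8298.
Q̄ = (1370/π) × (-0.2067 + 0.8298) = 436.08 × 0.6231 = 271.72 W/m².

272 W/m²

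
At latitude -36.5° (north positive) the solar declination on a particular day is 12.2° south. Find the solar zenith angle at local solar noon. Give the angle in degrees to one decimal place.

24.3°

At local solar noon the hour angle is zero, so the zenith angle is |φ − δ| = |-36.5° − (-12.2°)| = 24.3°.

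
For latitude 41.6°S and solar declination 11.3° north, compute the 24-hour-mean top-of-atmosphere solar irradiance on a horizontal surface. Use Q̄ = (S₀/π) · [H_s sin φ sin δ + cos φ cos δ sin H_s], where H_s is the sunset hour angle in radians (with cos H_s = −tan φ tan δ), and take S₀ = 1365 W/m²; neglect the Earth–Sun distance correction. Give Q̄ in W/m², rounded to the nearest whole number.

235 W/m²

The sunset hour angle satisfies cos H_s = −tan φ tan δ = 0.1774, giving H_s = 79.78°. In radians, H_s = 1.3924.
H_s sin φ sin δ = 1.3924 × -0.6639 × 0.1959 = -0.1811.
cos φ cos δ sin H_s = 0.7478 × 0.9806 × 0.9841 = 0.7216.
Q̄ = (1365/π) × (-0.1811 + 0.7216) = 434.49 × 0.5405 = 234.84 W/m².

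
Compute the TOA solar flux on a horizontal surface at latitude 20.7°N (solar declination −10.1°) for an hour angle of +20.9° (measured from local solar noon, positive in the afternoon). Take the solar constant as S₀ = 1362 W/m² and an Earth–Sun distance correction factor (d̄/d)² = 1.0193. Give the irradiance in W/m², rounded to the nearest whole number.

cos θ_z = sin φ sin δ + cos φ cos δ cos H = (0.3535)(-0.1754) + (0.9354)(0.9845)(0.9342) = 0.7983.
Top-of-atmosphere irradiance = S₀ (d̄/d)² cos θ_z = 1362 × 1.0193 × 0.7983 = 1108.27 W/m².

1108 W/m²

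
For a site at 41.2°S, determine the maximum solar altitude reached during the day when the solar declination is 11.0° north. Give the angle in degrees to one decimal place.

At local solar noon the hour angle is zero, so the elevation is 90° − |φ − δ| = 90° − |-41.2° − (11.0°)| = 90° − 52.2° = 37.8°.

37.8°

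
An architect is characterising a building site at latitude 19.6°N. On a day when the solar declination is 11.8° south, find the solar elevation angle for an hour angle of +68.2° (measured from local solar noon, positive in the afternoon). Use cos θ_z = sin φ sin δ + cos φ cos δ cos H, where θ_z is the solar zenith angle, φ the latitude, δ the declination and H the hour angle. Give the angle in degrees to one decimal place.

15.9°

cos θ_z = sin φ sin δ + cos φ cos δ cos H = (0.3355)(-0.2045) + (0.9421)(0.9789)(0.3714) = 0.2739.
θ_z = arccos(0.2739) = 74.10°, so the elevation is 90° − 74.10° = 15.90°.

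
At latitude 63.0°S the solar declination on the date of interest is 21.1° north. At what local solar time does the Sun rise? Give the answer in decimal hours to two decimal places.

9.28 h

−tan φ tan δ = −(-1.9626)(0.3859) = 0.7574; H_s = arccos(0.7574) = 40.76°.
Sunrise is at 12 − H_s/15 = 12 − 2.717 = 9.283 h local solar time.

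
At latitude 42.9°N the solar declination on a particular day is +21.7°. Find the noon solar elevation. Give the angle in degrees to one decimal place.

At local solar noon the hour angle is zero, so the elevation is 90° − |φ − δ| = 90° − |42.9° − (21.7°)| = 90° − 21.2° = 68.8°.

68.8°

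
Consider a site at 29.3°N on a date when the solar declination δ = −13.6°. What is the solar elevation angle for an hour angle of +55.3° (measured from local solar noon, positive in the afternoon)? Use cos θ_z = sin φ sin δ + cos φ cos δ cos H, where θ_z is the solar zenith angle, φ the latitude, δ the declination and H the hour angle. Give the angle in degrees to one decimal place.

With φ = 29.3°, δ = -13.6°, H = 55.30°: sin φ sin δ = -0.1151, cos φ cos δ cos H = 0.4825, so cos θ_z = 0.3674.
θ_z = arccos(0.3674) = 68.44°, so the elevation is 90° − 68.44° = 21.56°.

21.6°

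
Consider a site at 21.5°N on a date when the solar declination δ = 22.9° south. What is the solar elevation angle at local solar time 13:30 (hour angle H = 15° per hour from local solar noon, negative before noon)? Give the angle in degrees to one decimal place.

40.5°

Hour angle H = 15° × (13.5 − 12) = 22.50°.
With φ = 21.5°, δ = -22.9°, H = 22.50°: sin φ sin δ = -0.1426, cos φ cos δ cos H = 0.7918, so cos θ_z = 0.6492.
θ_z = arccos(0.6492) = 49.52°, so the elevation is 90° − 49.52° = 40.48°.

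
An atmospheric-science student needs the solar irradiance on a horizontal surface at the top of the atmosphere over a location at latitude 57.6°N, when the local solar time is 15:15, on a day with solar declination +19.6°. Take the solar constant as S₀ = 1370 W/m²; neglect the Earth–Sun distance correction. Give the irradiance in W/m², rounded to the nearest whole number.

Hour angle H = 15° × (15.25 − 12) = 48.75°.
With φ = 57.6°, δ = 19.6°, H = 48.75°: sin φ sin δ = 0.2832, cos φ cos δ cos H = 0.3328, so cos θ_z = 0.6160.
Top-of-atmosphere irradiance = S₀ cos θ_z = 1370 × 0.6160 = 843.92 W/m².

844 W/m²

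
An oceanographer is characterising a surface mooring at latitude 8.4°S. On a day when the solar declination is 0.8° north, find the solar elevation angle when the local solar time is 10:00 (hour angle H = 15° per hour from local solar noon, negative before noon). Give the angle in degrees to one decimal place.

Hour angle H = 15° × (10 − 12) = -30.00°.
cos θ_z = sin φ sin δ + cos φ cos δ cos H = (-0.1461)(0.0140) + (0.9893)(0.9999)(0.8660) = 0.8546.
θ_z = arccos(0.8546) = 31.28°, so the elevation is 90° − 31.28° = 58.72°.

58.7°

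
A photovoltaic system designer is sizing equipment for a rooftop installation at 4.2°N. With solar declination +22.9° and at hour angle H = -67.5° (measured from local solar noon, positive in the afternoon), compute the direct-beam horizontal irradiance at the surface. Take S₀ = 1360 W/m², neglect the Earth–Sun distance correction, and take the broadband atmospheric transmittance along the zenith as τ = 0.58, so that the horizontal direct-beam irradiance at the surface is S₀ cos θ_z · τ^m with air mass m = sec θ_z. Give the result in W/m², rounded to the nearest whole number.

123 W/m²

cos θ_z = sin φ sin δ + cos φ cos δ cos H = (0.0732)(0.3891) + (0.9973)(0.9212)(0.3827) = 0.3801.
Air mass m = 1/cos θ_z = 1/0.3801 = 2.631; τ^m = 0.58^2.631 = 0.2385.
Surface direct beam = 1360 × 0.3801 × 0.2385 = 123.29 W/m².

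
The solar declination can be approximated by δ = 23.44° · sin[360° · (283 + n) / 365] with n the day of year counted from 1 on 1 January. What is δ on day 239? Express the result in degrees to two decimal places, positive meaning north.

+9.96°

360 × (283 + 239) / 365 = 514.849°; sin(514.849°) = 0.4250.
δ = 23.44 × 0.4250 = 9.962° ≈ +9.96°.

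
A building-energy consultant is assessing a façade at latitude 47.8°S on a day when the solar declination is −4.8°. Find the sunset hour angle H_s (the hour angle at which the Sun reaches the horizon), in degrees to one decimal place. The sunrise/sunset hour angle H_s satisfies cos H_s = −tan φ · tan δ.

cos H_s = −tan(-47.8°) · tan(-4.8°) = -0.0926, so H_s = arccos(-0.0926) = 95.31°.

95.3°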